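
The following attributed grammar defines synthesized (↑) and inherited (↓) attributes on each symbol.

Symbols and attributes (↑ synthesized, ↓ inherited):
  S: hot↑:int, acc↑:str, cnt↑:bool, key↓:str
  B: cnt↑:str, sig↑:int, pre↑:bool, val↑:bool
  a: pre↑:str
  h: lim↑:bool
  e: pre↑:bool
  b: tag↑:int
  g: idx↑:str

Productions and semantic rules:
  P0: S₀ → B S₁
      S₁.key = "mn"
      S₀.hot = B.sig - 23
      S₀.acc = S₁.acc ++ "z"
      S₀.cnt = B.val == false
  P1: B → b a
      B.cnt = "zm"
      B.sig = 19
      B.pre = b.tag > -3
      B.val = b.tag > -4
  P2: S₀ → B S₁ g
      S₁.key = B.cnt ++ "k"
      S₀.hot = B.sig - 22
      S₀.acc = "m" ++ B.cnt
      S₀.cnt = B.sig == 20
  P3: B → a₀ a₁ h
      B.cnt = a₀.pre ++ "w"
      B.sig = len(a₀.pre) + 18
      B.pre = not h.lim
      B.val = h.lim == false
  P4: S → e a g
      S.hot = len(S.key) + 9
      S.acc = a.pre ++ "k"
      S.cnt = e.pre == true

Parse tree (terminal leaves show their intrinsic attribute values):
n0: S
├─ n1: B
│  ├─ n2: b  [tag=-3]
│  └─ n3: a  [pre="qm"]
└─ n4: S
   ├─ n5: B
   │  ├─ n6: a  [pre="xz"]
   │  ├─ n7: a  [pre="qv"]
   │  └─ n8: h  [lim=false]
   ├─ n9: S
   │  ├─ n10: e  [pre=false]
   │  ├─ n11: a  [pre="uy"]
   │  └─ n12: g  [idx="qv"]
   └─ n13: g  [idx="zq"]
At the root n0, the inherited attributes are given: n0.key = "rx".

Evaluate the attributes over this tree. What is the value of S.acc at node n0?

"mxzwz"

1. n0.key = "rx"  [given at root]
2. n2.tag = -3  [terminal]
3. n3.pre = "qm"  [terminal]
4. n1.cnt = "zm"  ["zm"]
5. n1.sig = 19  [19]
6. n1.pre = false  [b.tag > -3]
7. n1.val = true  [b.tag > -4]
8. n4.key = "mn"  ["mn"]
9. n6.pre = "xz"  [terminal]
10. n7.pre = "qv"  [terminal]
11. n8.lim = false  [terminal]
12. n5.cnt = "xzw"  [a₀.pre ++ "w"]
13. n5.sig = 20  [len(a₀.pre) + 18]
14. n5.pre = true  [not h.lim]
15. n5.val = true  [h.lim == false]
16. n9.key = "xzwk"  [B.cnt ++ "k"]
17. n10.pre = false  [terminal]
18. n11.pre = "uy"  [terminal]
19. n12.idx = "qv"  [terminal]
20. n9.hot = 13  [len(S.key) + 9]
21. n9.acc = "uyk"  [a.pre ++ "k"]
22. n9.cnt = false  [e.pre == true]
23. n13.idx = "zq"  [terminal]
24. n4.hot = -2  [B.sig - 22]
25. n4.acc = "mxzw"  ["m" ++ B.cnt]
26. n4.cnt = true  [B.sig == 20]
27. n0.hot = -4  [B.sig - 23]
28. n0.acc = "mxzwz"  [S₁.acc ++ "z"]
29. n0.cnt = false  [B.val == false]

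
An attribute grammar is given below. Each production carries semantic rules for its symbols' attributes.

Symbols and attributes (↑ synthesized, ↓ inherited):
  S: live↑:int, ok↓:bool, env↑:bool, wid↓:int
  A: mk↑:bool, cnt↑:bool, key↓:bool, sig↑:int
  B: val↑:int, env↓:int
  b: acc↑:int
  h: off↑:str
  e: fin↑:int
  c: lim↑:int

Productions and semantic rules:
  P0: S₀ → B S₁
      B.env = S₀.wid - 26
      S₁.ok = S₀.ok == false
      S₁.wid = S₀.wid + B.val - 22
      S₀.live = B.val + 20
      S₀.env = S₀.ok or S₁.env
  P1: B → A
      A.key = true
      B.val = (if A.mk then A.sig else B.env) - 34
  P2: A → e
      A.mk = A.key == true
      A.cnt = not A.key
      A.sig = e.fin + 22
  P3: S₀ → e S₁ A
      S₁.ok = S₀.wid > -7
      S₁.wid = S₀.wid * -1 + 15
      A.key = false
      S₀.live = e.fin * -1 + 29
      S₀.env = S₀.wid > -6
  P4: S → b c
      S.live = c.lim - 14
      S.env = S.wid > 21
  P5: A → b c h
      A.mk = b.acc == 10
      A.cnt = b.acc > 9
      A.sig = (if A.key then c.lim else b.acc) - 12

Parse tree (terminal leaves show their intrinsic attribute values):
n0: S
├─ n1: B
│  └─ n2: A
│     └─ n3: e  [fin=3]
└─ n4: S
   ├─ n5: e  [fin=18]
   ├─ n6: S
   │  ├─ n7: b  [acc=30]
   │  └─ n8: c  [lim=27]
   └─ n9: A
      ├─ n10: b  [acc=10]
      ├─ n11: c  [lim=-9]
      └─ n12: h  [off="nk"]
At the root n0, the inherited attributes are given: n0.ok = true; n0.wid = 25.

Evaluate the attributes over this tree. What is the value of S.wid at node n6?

1. n0.ok = true  [given at root]
2. n0.wid = 25  [given at root]
3. n1.env = -1  [S₀.wid - 26]
4. n2.key = true  [true]
5. n3.fin = 3  [terminal]
6. n2.mk = true  [A.key == true]
7. n2.cnt = false  [not A.key]
8. n2.sig = 25  [e.fin + 22]
9. n1.val = -9  [(if A.mk then A.sig else B.env) - 34]
10. n4.ok = false  [S₀.ok == false]
11. n4.wid = -6  [S₀.wid + B.val - 22]
12. n5.fin = 18  [terminal]
13. n6.ok = true  [S₀.wid > -7]
14. n6.wid = 21  [S₀.wid * -1 + 15]
15. n7.acc = 30  [terminal]
16. n8.lim = 27  [terminal]
17. n6.live = 13  [c.lim - 14]
18. n6.env = false  [S.wid > 21]
19. n9.key = false  [false]
20. n10.acc = 10  [terminal]
21. n11.lim = -9  [terminal]
22. n12.off = "nk"  [terminal]
23. n9.mk = true  [b.acc == 10]
24. n9.cnt = true  [b.acc > 9]
25. n9.sig = -2  [(if A.key then c.lim else b.acc) - 12]
26. n4.live = 11  [e.fin * -1 + 29]
27. n4.env = false  [S₀.wid > -6]
28. n0.live = 11  [B.val + 20]
29. n0.env = true  [S₀.ok or S₁.env]

21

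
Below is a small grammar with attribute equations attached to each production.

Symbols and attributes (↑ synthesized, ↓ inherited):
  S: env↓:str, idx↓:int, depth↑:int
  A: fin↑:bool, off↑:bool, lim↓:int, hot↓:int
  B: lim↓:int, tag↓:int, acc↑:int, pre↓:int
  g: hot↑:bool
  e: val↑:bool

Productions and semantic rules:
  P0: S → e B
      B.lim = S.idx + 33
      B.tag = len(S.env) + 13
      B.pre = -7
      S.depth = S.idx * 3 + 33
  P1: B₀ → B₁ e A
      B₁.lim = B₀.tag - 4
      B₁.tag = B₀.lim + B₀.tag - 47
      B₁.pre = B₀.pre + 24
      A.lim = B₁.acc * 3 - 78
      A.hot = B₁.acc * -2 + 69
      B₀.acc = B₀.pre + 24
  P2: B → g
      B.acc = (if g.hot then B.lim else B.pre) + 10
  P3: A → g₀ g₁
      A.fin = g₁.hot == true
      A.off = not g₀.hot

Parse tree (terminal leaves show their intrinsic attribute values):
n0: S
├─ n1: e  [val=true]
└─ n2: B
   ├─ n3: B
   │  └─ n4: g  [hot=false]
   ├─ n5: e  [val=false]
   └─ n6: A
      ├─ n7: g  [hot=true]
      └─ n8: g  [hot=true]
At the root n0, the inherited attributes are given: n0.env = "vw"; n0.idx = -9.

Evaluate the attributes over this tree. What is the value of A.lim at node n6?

3

1. n0.env = "vw"  [given at root]
2. n0.idx = -9  [given at root]
3. n1.val = true  [terminal]
4. n2.lim = 24  [S.idx + 33]
5. n2.tag = 15  [len(S.env) + 13]
6. n2.pre = -7  [-7]
7. n3.lim = 11  [B₀.tag - 4]
8. n3.tag = -8  [B₀.lim + B₀.tag - 47]
9. n3.pre = 17  [B₀.pre + 24]
10. n4.hot = false  [terminal]
11. n3.acc = 27  [(if g.hot then B.lim else B.pre) + 10]
12. n5.val = false  [terminal]
13. n6.lim = 3  [B₁.acc * 3 - 78]
14. n6.hot = 15  [B₁.acc * -2 + 69]
15. n7.hot = true  [terminal]
16. n8.hot = true  [terminal]
17. n6.fin = true  [g₁.hot == true]
18. n6.off = false  [not g₀.hot]
19. n2.acc = 17  [B₀.pre + 24]
20. n0.depth = 6  [S.idx * 3 + 33]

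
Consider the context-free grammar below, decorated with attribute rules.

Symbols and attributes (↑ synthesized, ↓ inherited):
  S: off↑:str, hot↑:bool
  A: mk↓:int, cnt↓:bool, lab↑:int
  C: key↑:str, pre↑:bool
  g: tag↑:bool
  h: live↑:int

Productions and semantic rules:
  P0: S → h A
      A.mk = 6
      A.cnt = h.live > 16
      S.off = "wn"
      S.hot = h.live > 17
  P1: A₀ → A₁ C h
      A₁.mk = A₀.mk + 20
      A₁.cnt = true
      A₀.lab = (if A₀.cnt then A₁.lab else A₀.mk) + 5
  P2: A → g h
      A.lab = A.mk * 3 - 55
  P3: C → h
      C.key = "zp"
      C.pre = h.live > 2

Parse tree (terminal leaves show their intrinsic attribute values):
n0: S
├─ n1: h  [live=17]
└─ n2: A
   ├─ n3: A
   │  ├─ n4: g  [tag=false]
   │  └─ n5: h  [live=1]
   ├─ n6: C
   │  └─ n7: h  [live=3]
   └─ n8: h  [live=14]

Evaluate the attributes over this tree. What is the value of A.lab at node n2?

1. n1.live = 17  [terminal]
2. n2.mk = 6  [6]
3. n2.cnt = true  [h.live > 16]
4. n3.mk = 26  [A₀.mk + 20]
5. n3.cnt = true  [true]
6. n4.tag = false  [terminal]
7. n5.live = 1  [terminal]
8. n3.lab = 23  [A.mk * 3 - 55]
9. n7.live = 3  [terminal]
10. n6.key = "zp"  ["zp"]
11. n6.pre = true  [h.live > 2]
12. n8.live = 14  [terminal]
13. n2.lab = 28  [(if A₀.cnt then A₁.lab else A₀.mk) + 5]
14. n0.off = "wn"  ["wn"]
15. n0.hot = false  [h.live > 17]

28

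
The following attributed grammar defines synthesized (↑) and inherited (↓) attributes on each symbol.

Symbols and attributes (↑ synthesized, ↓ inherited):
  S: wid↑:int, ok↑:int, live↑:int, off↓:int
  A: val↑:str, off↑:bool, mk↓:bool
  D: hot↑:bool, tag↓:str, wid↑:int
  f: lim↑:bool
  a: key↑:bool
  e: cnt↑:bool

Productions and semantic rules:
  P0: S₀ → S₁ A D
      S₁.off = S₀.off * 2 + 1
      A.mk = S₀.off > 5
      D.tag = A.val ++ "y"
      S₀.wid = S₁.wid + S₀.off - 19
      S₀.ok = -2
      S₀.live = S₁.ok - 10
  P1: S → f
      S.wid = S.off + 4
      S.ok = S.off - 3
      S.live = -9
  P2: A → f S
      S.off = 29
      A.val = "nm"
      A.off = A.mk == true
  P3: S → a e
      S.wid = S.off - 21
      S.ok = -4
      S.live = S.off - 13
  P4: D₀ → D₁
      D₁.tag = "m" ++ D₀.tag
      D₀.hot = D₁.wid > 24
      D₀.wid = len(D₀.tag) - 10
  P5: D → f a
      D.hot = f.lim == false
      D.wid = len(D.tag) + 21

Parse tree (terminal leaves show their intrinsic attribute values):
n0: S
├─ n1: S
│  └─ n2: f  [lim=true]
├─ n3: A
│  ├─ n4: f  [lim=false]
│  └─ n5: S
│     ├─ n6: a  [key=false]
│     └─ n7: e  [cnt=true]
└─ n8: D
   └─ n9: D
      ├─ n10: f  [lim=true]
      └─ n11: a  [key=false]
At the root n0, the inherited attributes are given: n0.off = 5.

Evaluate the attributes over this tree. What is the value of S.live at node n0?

1. n0.off = 5  [given at root]
2. n1.off = 11  [S₀.off * 2 + 1]
3. n2.lim = true  [terminal]
4. n1.wid = 15  [S.off + 4]
5. n1.ok = 8  [S.off - 3]
6. n1.live = -9  [-9]
7. n3.mk = false  [S₀.off > 5]
8. n4.lim = false  [terminal]
9. n5.off = 29  [29]
10. n6.key = false  [terminal]
11. n7.cnt = true  [terminal]
12. n5.wid = 8  [S.off - 21]
13. n5.ok = -4  [-4]
14. n5.live = 16  [S.off - 13]
15. n3.val = "nm"  ["nm"]
16. n3.off = false  [A.mk == true]
17. n8.tag = "nmy"  [A.val ++ "y"]
18. n9.tag = "mnmy"  ["m" ++ D₀.tag]
19. n10.lim = true  [terminal]
20. n11.key = false  [terminal]
21. n9.hot = false  [f.lim == false]
22. n9.wid = 25  [len(D.tag) + 21]
23. n8.hot = true  [D₁.wid > 24]
24. n8.wid = -7  [len(D₀.tag) - 10]
25. n0.wid = 1  [S₁.wid + S₀.off - 19]
26. n0.ok = -2  [-2]
27. n0.live = -2  [S₁.ok - 10]

-2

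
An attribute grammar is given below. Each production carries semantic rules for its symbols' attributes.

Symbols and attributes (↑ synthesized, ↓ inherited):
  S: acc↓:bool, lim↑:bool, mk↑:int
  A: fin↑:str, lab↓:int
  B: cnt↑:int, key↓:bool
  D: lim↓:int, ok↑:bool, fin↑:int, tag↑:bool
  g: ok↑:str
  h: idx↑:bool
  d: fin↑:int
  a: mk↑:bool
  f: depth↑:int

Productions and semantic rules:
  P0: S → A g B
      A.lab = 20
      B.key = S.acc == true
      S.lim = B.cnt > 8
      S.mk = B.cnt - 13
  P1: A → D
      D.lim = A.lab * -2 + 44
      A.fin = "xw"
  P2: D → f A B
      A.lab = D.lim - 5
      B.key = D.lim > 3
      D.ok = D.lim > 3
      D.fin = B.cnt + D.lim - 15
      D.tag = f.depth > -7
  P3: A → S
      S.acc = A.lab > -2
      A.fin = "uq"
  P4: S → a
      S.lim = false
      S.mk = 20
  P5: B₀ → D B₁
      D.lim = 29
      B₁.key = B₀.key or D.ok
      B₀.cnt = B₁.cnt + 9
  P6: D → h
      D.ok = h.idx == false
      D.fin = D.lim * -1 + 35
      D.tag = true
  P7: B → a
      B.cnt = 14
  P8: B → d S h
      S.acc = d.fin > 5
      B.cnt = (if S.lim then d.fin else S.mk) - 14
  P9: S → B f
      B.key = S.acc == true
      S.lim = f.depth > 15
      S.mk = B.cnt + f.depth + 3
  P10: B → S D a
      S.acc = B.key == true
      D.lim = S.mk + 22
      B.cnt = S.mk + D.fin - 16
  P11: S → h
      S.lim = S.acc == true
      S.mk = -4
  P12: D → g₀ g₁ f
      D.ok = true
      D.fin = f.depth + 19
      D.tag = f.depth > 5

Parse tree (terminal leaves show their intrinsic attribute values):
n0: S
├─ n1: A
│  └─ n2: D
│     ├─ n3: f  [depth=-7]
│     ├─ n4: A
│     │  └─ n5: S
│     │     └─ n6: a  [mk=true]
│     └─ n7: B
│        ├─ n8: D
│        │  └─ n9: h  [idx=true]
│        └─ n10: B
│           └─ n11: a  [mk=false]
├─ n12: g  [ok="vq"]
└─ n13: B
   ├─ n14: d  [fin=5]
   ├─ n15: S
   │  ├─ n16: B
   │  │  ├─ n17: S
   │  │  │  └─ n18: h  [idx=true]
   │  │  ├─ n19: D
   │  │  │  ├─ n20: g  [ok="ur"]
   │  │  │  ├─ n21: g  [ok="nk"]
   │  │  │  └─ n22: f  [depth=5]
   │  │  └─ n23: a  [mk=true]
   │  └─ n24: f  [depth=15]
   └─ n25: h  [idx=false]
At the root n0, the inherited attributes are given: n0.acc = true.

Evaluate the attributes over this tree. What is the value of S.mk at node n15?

22

1. n0.acc = true  [given at root]
2. n1.lab = 20  [20]
3. n2.lim = 4  [A.lab * -2 + 44]
4. n3.depth = -7  [terminal]
5. n4.lab = -1  [D.lim - 5]
6. n5.acc = true  [A.lab > -2]
7. n6.mk = true  [terminal]
8. n5.lim = false  [false]
9. n5.mk = 20  [20]
10. n4.fin = "uq"  ["uq"]
11. n7.key = true  [D.lim > 3]
12. n8.lim = 29  [29]
13. n9.idx = true  [terminal]
14. n8.ok = false  [h.idx == false]
15. n8.fin = 6  [D.lim * -1 + 35]
16. n8.tag = true  [true]
17. n10.key = true  [B₀.key or D.ok]
18. n11.mk = false  [terminal]
19. n10.cnt = 14  [14]
20. n7.cnt = 23  [B₁.cnt + 9]
21. n2.ok = true  [D.lim > 3]
22. n2.fin = 12  [B.cnt + D.lim - 15]
23. n2.tag = false  [f.depth > -7]
24. n1.fin = "xw"  ["xw"]
25. n12.ok = "vq"  [terminal]
26. n13.key = true  [S.acc == true]
27. n14.fin = 5  [terminal]
28. n15.acc = false  [d.fin > 5]
29. n16.key = false  [S.acc == true]
30. n17.acc = false  [B.key == true]
31. n18.idx = true  [terminal]
32. n17.lim = false  [S.acc == true]
33. n17.mk = -4  [-4]
34. n19.lim = 18  [S.mk + 22]
35. n20.ok = "ur"  [terminal]
36. n21.ok = "nk"  [terminal]
37. n22.depth = 5  [terminal]
38. n19.ok = true  [true]
39. n19.fin = 24  [f.depth + 19]
40. n19.tag = false  [f.depth > 5]
41. n23.mk = true  [terminal]
42. n16.cnt = 4  [S.mk + D.fin - 16]
43. n24.depth = 15  [terminal]
44. n15.lim = false  [f.depth > 15]
45. n15.mk = 22  [B.cnt + f.depth + 3]
46. n25.idx = false  [terminal]
47. n13.cnt = 8  [(if S.lim then d.fin else S.mk) - 14]
48. n0.lim = false  [B.cnt > 8]
49. n0.mk = -5  [B.cnt - 13]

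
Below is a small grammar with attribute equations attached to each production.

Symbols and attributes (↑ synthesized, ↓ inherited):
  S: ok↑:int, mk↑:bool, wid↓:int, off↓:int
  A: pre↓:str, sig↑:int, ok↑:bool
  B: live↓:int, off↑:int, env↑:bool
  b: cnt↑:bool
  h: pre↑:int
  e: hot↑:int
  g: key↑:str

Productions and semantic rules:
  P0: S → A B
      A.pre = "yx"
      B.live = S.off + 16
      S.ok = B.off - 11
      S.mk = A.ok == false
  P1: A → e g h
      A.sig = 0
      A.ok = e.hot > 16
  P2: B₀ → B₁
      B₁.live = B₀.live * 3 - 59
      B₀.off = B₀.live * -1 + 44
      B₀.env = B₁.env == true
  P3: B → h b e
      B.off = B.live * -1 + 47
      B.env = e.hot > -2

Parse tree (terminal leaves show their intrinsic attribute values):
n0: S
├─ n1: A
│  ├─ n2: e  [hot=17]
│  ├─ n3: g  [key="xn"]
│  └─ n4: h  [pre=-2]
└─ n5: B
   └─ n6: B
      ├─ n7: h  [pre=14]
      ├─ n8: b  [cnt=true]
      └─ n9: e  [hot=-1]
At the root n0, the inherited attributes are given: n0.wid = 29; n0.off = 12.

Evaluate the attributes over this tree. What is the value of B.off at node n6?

1. n0.wid = 29  [given at root]
2. n0.off = 12  [given at root]
3. n1.pre = "yx"  ["yx"]
4. n2.hot = 17  [terminal]
5. n3.key = "xn"  [terminal]
6. n4.pre = -2  [terminal]
7. n1.sig = 0  [0]
8. n1.ok = true  [e.hot > 16]
9. n5.live = 28  [S.off + 16]
10. n6.live = 25  [B₀.live * 3 - 59]
11. n7.pre = 14  [terminal]
12. n8.cnt = true  [terminal]
13. n9.hot = -1  [terminal]
14. n6.off = 22  [B.live * -1 + 47]
15. n6.env = true  [e.hot > -2]
16. n5.off = 16  [B₀.live * -1 + 44]
17. n5.env = true  [B₁.env == true]
18. n0.ok = 5  [B.off - 11]
19. n0.mk = false  [A.ok == false]

22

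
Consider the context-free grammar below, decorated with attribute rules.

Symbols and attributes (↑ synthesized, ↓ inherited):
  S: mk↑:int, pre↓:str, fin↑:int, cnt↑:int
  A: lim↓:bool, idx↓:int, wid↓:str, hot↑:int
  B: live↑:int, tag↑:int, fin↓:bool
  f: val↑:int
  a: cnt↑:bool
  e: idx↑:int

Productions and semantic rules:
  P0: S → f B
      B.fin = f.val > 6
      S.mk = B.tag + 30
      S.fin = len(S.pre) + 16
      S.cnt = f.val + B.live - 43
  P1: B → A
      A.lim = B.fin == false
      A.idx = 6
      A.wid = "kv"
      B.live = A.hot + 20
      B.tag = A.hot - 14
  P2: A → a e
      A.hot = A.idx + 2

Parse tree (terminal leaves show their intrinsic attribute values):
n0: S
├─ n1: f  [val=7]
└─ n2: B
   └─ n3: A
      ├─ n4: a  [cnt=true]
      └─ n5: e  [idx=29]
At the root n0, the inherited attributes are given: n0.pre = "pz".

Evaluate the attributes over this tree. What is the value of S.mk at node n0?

1. n0.pre = "pz"  [given at root]
2. n1.val = 7  [terminal]
3. n2.fin = true  [f.val > 6]
4. n3.lim = false  [B.fin == false]
5. n3.idx = 6  [6]
6. n3.wid = "kv"  ["kv"]
7. n4.cnt = true  [terminal]
8. n5.idx = 29  [terminal]
9. n3.hot = 8  [A.idx + 2]
10. n2.live = 28  [A.hot + 20]
11. n2.tag = -6  [A.hot - 14]
12. n0.mk = 24  [B.tag + 30]
13. n0.fin = 18  [len(S.pre) + 16]
14. n0.cnt = -8  [f.val + B.live - 43]

24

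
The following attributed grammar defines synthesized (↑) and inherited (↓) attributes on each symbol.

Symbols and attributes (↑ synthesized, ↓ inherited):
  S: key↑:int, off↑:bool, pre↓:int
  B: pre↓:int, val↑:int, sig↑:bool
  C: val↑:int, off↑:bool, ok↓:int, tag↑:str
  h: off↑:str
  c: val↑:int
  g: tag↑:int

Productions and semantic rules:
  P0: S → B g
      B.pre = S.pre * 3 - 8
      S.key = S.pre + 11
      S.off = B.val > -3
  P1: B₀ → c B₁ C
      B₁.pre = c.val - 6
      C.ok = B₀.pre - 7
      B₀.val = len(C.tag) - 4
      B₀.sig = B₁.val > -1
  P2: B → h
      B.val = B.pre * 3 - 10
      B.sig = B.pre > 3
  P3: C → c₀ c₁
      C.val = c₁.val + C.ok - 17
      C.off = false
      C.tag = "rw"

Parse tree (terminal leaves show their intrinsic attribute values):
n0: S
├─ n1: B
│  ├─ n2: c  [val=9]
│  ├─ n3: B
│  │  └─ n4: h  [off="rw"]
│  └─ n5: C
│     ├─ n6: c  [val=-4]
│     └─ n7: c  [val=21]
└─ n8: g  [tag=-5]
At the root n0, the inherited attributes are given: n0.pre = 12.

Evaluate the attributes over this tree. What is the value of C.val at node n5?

25

1. n0.pre = 12  [given at root]
2. n1.pre = 28  [S.pre * 3 - 8]
3. n2.val = 9  [terminal]
4. n3.pre = 3  [c.val - 6]
5. n4.off = "rw"  [terminal]
6. n3.val = -1  [B.pre * 3 - 10]
7. n3.sig = false  [B.pre > 3]
8. n5.ok = 21  [B₀.pre - 7]
9. n6.val = -4  [terminal]
10. n7.val = 21  [terminal]
11. n5.val = 25  [c₁.val + C.ok - 17]
12. n5.off = false  [false]
13. n5.tag = "rw"  ["rw"]
14. n1.val = -2  [len(C.tag) - 4]
15. n1.sig = false  [B₁.val > -1]
16. n8.tag = -5  [terminal]
17. n0.key = 23  [S.pre + 11]
18. n0.off = true  [B.val > -3]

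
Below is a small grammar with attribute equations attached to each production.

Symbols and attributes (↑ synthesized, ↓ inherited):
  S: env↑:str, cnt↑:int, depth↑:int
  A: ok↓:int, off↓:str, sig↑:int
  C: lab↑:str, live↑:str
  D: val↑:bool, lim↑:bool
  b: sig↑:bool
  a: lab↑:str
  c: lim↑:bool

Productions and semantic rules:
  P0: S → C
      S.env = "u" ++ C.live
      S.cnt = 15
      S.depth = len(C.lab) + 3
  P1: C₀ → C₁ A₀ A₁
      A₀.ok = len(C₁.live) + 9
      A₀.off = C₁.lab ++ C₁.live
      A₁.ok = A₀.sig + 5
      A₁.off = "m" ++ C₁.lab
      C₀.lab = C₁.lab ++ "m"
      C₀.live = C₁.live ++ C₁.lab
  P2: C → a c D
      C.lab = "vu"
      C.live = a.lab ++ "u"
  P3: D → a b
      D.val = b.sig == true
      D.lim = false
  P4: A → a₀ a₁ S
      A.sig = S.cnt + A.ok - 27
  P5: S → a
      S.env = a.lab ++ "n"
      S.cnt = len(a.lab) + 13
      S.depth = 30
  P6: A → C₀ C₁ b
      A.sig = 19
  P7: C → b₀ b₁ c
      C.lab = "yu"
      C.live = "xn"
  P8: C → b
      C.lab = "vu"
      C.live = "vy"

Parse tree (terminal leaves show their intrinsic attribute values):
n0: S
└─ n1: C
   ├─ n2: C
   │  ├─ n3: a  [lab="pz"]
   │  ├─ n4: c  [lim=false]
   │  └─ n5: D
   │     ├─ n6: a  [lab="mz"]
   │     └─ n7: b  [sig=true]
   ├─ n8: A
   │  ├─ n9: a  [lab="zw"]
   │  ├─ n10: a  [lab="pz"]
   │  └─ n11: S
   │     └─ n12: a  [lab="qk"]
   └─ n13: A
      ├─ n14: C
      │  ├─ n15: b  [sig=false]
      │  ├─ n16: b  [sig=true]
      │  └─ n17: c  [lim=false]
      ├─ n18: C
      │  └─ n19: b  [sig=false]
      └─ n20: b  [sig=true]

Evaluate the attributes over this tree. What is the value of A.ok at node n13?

5

1. n3.lab = "pz"  [terminal]
2. n4.lim = false  [terminal]
3. n6.lab = "mz"  [terminal]
4. n7.sig = true  [terminal]
5. n5.val = true  [b.sig == true]
6. n5.lim = false  [false]
7. n2.lab = "vu"  ["vu"]
8. n2.live = "pzu"  [a.lab ++ "u"]
9. n8.ok = 12  [len(C₁.live) + 9]
10. n8.off = "vupzu"  [C₁.lab ++ C₁.live]
11. n9.lab = "zw"  [terminal]
12. n10.lab = "pz"  [terminal]
13. n12.lab = "qk"  [terminal]
14. n11.env = "qkn"  [a.lab ++ "n"]
15. n11.cnt = 15  [len(a.lab) + 13]
16. n11.depth = 30  [30]
17. n8.sig = 0  [S.cnt + A.ok - 27]
18. n13.ok = 5  [A₀.sig + 5]
19. n13.off = "mvu"  ["m" ++ C₁.lab]
20. n15.sig = false  [terminal]
21. n16.sig = true  [terminal]
22. n17.lim = false  [terminal]
23. n14.lab = "yu"  ["yu"]
24. n14.live = "xn"  ["xn"]
25. n19.sig = false  [terminal]
26. n18.lab = "vu"  ["vu"]
27. n18.live = "vy"  ["vy"]
28. n20.sig = true  [terminal]
29. n13.sig = 19  [19]
30. n1.lab = "vum"  [C₁.lab ++ "m"]
31. n1.live = "pzuvu"  [C₁.live ++ C₁.lab]
32. n0.env = "upzuvu"  ["u" ++ C.live]
33. n0.cnt = 15  [15]
34. n0.depth = 6  [len(C.lab) + 3]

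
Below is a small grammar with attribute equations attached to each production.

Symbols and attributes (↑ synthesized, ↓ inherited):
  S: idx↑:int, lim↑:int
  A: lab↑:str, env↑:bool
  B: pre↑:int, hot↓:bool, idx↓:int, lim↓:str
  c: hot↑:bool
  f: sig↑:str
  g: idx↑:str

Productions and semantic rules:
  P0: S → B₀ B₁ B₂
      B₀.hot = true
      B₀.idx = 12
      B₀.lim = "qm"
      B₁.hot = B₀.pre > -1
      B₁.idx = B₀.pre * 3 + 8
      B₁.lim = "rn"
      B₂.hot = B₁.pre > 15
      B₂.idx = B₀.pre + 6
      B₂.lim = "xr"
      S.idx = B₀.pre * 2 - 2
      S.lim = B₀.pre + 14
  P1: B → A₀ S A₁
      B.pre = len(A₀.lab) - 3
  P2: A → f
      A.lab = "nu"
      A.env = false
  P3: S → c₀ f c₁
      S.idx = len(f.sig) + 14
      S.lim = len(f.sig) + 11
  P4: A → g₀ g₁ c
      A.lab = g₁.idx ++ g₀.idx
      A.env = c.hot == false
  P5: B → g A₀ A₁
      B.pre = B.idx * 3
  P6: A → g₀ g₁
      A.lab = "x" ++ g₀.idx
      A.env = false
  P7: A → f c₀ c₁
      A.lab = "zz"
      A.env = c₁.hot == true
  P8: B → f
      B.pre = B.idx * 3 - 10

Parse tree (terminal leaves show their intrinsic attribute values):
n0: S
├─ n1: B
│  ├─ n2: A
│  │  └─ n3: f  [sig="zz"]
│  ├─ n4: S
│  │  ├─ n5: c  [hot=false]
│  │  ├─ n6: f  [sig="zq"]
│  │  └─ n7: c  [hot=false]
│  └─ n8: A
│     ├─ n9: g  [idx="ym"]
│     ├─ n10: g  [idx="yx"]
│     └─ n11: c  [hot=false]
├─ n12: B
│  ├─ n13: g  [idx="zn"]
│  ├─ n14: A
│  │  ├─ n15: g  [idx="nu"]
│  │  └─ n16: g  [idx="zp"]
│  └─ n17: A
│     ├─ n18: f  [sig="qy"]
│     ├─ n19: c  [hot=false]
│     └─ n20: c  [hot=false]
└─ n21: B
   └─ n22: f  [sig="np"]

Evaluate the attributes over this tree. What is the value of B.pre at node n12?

1. n1.hot = true  [true]
2. n1.idx = 12  [12]
3. n1.lim = "qm"  ["qm"]
4. n3.sig = "zz"  [terminal]
5. n2.lab = "nu"  ["nu"]
6. n2.env = false  [false]
7. n5.hot = false  [terminal]
8. n6.sig = "zq"  [terminal]
9. n7.hot = false  [terminal]
10. n4.idx = 16  [len(f.sig) + 14]
11. n4.lim = 13  [len(f.sig) + 11]
12. n9.idx = "ym"  [terminal]
13. n10.idx = "yx"  [terminal]
14. n11.hot = false  [terminal]
15. n8.lab = "yxym"  [g₁.idx ++ g₀.idx]
16. n8.env = true  [c.hot == false]
17. n1.pre = -1  [len(A₀.lab) - 3]
18. n12.hot = false  [B₀.pre > -1]
19. n12.idx = 5  [B₀.pre * 3 + 8]
20. n12.lim = "rn"  ["rn"]
21. n13.idx = "zn"  [terminal]
22. n15.idx = "nu"  [terminal]
23. n16.idx = "zp"  [terminal]
24. n14.lab = "xnu"  ["x" ++ g₀.idx]
25. n14.env = false  [false]
26. n18.sig = "qy"  [terminal]
27. n19.hot = false  [terminal]
28. n20.hot = false  [terminal]
29. n17.lab = "zz"  ["zz"]
30. n17.env = false  [c₁.hot == true]
31. n12.pre = 15  [B.idx * 3]
32. n21.hot = false  [B₁.pre > 15]
33. n21.idx = 5  [B₀.pre + 6]
34. n21.lim = "xr"  ["xr"]
35. n22.sig = "np"  [terminal]
36. n21.pre = 5  [B.idx * 3 - 10]
37. n0.idx = -4  [B₀.pre * 2 - 2]
38. n0.lim = 13  [B₀.pre + 14]

15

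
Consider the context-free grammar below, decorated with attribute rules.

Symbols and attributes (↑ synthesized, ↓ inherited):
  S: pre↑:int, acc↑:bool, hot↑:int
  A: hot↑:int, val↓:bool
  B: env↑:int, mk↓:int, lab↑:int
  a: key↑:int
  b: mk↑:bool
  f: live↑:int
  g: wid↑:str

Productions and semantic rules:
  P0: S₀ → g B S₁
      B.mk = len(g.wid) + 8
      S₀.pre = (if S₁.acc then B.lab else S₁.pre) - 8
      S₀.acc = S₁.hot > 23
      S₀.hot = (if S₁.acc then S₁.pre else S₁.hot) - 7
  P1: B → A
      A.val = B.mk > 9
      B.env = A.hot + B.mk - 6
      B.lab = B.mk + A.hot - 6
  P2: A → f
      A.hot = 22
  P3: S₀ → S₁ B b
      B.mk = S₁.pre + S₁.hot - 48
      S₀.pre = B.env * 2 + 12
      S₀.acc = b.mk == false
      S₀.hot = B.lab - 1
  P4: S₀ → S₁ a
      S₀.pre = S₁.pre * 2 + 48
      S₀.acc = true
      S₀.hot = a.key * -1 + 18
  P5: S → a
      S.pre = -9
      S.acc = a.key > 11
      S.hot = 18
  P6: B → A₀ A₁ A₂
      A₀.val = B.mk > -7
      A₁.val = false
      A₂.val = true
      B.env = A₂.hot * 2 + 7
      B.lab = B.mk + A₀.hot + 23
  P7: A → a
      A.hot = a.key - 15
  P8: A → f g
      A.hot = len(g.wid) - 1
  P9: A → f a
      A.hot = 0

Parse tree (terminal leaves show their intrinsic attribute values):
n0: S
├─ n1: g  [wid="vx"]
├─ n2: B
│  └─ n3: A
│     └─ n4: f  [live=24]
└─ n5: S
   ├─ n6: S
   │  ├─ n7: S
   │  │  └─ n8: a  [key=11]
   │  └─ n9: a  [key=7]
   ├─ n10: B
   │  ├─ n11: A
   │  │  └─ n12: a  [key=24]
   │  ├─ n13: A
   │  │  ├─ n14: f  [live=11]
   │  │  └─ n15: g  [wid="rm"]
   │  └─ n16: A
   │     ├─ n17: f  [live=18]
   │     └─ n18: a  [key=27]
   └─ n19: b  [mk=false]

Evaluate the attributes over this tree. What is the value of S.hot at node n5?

24

1. n1.wid = "vx"  [terminal]
2. n2.mk = 10  [len(g.wid) + 8]
3. n3.val = true  [B.mk > 9]
4. n4.live = 24  [terminal]
5. n3.hot = 22  [22]
6. n2.env = 26  [A.hot + B.mk - 6]
7. n2.lab = 26  [B.mk + A.hot - 6]
8. n8.key = 11  [terminal]
9. n7.pre = -9  [-9]
10. n7.acc = false  [a.key > 11]
11. n7.hot = 18  [18]
12. n9.key = 7  [terminal]
13. n6.pre = 30  [S₁.pre * 2 + 48]
14. n6.acc = true  [true]
15. n6.hot = 11  [a.key * -1 + 18]
16. n10.mk = -7  [S₁.pre + S₁.hot - 48]
17. n11.val = false  [B.mk > -7]
18. n12.key = 24  [terminal]
19. n11.hot = 9  [a.key - 15]
20. n13.val = false  [false]
21. n14.live = 11  [terminal]
22. n15.wid = "rm"  [terminal]
23. n13.hot = 1  [len(g.wid) - 1]
24. n16.val = true  [true]
25. n17.live = 18  [terminal]
26. n18.key = 27  [terminal]
27. n16.hot = 0  [0]
28. n10.env = 7  [A₂.hot * 2 + 7]
29. n10.lab = 25  [B.mk + A₀.hot + 23]
30. n19.mk = false  [terminal]
31. n5.pre = 26  [B.env * 2 + 12]
32. n5.acc = true  [b.mk == false]
33. n5.hot = 24  [B.lab - 1]
34. n0.pre = 18  [(if S₁.acc then B.lab else S₁.pre) - 8]
35. n0.acc = true  [S₁.hot > 23]
36. n0.hot = 19  [(if S₁.acc then S₁.pre else S₁.hot) - 7]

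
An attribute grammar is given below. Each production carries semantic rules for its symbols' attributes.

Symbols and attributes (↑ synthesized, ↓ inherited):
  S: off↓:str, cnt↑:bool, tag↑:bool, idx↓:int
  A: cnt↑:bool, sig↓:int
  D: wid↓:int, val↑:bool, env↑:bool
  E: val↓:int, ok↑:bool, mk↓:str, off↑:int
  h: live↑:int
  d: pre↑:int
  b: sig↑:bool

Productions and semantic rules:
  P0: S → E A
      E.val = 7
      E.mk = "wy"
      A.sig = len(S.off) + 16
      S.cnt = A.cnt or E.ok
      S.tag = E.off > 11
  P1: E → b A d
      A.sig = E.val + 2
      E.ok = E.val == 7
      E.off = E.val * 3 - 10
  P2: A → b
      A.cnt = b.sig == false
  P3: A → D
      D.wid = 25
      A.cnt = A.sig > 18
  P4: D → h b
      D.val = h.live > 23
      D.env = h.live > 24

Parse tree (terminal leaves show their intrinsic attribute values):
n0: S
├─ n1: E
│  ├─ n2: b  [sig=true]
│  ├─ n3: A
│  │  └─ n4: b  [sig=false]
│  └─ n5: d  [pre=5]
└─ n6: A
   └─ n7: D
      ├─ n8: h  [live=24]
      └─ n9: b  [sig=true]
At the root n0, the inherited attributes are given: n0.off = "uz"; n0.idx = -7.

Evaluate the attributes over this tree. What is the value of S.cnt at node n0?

true

1. n0.off = "uz"  [given at root]
2. n0.idx = -7  [given at root]
3. n1.val = 7  [7]
4. n1.mk = "wy"  ["wy"]
5. n2.sig = true  [terminal]
6. n3.sig = 9  [E.val + 2]
7. n4.sig = false  [terminal]
8. n3.cnt = true  [b.sig == false]
9. n5.pre = 5  [terminal]
10. n1.ok = true  [E.val == 7]
11. n1.off = 11  [E.val * 3 - 10]
12. n6.sig = 18  [len(S.off) + 16]
13. n7.wid = 25  [25]
14. n8.live = 24  [terminal]
15. n9.sig = true  [terminal]
16. n7.val = true  [h.live > 23]
17. n7.env = false  [h.live > 24]
18. n6.cnt = false  [A.sig > 18]
19. n0.cnt = true  [A.cnt or E.ok]
20. n0.tag = false  [E.off > 11]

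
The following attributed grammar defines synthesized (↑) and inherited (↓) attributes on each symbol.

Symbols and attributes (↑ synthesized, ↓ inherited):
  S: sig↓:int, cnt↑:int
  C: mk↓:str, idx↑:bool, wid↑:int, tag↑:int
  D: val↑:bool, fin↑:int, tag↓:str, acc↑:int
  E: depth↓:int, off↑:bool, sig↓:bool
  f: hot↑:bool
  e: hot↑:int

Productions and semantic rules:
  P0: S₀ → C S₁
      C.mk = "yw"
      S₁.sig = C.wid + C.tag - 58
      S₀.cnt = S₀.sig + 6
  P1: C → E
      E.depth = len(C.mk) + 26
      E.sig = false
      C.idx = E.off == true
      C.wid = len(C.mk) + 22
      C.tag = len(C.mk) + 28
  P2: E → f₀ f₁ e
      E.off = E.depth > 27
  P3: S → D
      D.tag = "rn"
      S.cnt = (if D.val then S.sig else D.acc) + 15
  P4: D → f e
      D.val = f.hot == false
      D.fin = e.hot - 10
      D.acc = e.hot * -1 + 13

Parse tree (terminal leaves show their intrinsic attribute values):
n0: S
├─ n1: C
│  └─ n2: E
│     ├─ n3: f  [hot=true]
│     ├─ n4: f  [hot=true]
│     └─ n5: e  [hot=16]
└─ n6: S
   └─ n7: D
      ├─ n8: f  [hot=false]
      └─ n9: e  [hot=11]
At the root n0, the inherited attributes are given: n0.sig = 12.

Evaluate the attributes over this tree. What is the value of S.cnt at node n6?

11

1. n0.sig = 12  [given at root]
2. n1.mk = "yw"  ["yw"]
3. n2.depth = 28  [len(C.mk) + 26]
4. n2.sig = false  [false]
5. n3.hot = true  [terminal]
6. n4.hot = true  [terminal]
7. n5.hot = 16  [terminal]
8. n2.off = true  [E.depth > 27]
9. n1.idx = true  [E.off == true]
10. n1.wid = 24  [len(C.mk) + 22]
11. n1.tag = 30  [len(C.mk) + 28]
12. n6.sig = -4  [C.wid + C.tag - 58]
13. n7.tag = "rn"  ["rn"]
14. n8.hot = false  [terminal]
15. n9.hot = 11  [terminal]
16. n7.val = true  [f.hot == false]
17. n7.fin = 1  [e.hot - 10]
18. n7.acc = 2  [e.hot * -1 + 13]
19. n6.cnt = 11  [(if D.val then S.sig else D.acc) + 15]
20. n0.cnt = 18  [S₀.sig + 6]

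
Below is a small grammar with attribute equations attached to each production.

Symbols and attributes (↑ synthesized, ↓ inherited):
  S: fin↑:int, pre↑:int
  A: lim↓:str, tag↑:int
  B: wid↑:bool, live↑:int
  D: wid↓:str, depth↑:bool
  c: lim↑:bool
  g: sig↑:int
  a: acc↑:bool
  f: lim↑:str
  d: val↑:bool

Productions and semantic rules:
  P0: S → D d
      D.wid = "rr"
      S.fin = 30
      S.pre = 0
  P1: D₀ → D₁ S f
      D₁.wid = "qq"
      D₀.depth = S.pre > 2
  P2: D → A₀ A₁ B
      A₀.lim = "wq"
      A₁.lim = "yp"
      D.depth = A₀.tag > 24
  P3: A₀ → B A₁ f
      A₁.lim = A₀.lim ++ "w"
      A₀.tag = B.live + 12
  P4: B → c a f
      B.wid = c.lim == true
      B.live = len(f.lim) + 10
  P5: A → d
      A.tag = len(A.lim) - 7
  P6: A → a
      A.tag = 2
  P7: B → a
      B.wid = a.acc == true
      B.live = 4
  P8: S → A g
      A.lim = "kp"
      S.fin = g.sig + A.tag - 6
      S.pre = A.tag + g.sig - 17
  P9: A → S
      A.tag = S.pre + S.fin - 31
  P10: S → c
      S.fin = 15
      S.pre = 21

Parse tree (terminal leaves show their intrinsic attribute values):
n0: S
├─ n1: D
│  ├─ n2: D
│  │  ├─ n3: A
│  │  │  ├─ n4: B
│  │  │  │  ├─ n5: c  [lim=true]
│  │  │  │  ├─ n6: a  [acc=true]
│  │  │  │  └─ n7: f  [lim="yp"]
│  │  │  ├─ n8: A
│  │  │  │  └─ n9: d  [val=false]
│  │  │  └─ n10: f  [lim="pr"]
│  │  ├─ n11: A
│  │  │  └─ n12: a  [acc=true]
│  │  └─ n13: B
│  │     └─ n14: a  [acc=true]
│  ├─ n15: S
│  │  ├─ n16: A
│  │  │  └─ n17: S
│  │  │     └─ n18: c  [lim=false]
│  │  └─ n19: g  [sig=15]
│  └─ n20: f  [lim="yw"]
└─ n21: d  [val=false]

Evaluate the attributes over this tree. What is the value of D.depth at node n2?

false

1. n1.wid = "rr"  ["rr"]
2. n2.wid = "qq"  ["qq"]
3. n3.lim = "wq"  ["wq"]
4. n5.lim = true  [terminal]
5. n6.acc = true  [terminal]
6. n7.lim = "yp"  [terminal]
7. n4.wid = true  [c.lim == true]
8. n4.live = 12  [len(f.lim) + 10]
9. n8.lim = "wqw"  [A₀.lim ++ "w"]
10. n9.val = false  [terminal]
11. n8.tag = -4  [len(A.lim) - 7]
12. n10.lim = "pr"  [terminal]
13. n3.tag = 24  [B.live + 12]
14. n11.lim = "yp"  ["yp"]
15. n12.acc = true  [terminal]
16. n11.tag = 2  [2]
17. n14.acc = true  [terminal]
18. n13.wid = true  [a.acc == true]
19. n13.live = 4  [4]
20. n2.depth = false  [A₀.tag > 24]
21. n16.lim = "kp"  ["kp"]
22. n18.lim = false  [terminal]
23. n17.fin = 15  [15]
24. n17.pre = 21  [21]
25. n16.tag = 5  [S.pre + S.fin - 31]
26. n19.sig = 15  [terminal]
27. n15.fin = 14  [g.sig + A.tag - 6]
28. n15.pre = 3  [A.tag + g.sig - 17]
29. n20.lim = "yw"  [terminal]
30. n1.depth = true  [S.pre > 2]
31. n21.val = false  [terminal]
32. n0.fin = 30  [30]
33. n0.pre = 0  [0]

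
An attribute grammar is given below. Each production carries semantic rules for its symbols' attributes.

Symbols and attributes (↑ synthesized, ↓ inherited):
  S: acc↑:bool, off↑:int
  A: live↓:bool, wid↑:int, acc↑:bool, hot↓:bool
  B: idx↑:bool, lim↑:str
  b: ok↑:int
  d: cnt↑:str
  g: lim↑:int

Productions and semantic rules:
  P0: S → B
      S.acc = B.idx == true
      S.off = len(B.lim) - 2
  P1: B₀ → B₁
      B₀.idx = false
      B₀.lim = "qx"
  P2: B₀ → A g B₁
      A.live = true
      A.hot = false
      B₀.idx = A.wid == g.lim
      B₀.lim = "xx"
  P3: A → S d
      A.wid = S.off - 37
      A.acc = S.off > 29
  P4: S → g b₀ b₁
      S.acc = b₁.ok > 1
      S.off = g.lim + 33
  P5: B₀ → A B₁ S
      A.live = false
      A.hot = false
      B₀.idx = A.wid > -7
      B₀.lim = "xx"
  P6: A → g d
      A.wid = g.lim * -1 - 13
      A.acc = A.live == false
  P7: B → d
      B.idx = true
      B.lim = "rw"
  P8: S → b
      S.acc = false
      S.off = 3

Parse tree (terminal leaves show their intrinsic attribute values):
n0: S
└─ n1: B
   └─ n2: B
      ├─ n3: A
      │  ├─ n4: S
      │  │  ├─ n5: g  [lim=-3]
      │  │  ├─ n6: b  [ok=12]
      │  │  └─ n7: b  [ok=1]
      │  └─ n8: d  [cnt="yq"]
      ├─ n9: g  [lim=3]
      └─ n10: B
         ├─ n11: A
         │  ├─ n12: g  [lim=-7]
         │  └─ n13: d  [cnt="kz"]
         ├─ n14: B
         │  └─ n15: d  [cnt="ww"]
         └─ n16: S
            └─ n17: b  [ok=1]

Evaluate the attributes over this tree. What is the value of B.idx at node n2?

false

1. n3.live = true  [true]
2. n3.hot = false  [false]
3. n5.lim = -3  [terminal]
4. n6.ok = 12  [terminal]
5. n7.ok = 1  [terminal]
6. n4.acc = false  [b₁.ok > 1]
7. n4.off = 30  [g.lim + 33]
8. n8.cnt = "yq"  [terminal]
9. n3.wid = -7  [S.off - 37]
10. n3.acc = true  [S.off > 29]
11. n9.lim = 3  [terminal]
12. n11.live = false  [false]
13. n11.hot = false  [false]
14. n12.lim = -7  [terminal]
15. n13.cnt = "kz"  [terminal]
16. n11.wid = -6  [g.lim * -1 - 13]
17. n11.acc = true  [A.live == false]
18. n15.cnt = "ww"  [terminal]
19. n14.idx = true  [true]
20. n14.lim = "rw"  ["rw"]
21. n17.ok = 1  [terminal]
22. n16.acc = false  [false]
23. n16.off = 3  [3]
24. n10.idx = true  [A.wid > -7]
25. n10.lim = "xx"  ["xx"]
26. n2.idx = false  [A.wid == g.lim]
27. n2.lim = "xx"  ["xx"]
28. n1.idx = false  [false]
29. n1.lim = "qx"  ["qx"]
30. n0.acc = false  [B.idx == true]
31. n0.off = 0  [len(B.lim) - 2]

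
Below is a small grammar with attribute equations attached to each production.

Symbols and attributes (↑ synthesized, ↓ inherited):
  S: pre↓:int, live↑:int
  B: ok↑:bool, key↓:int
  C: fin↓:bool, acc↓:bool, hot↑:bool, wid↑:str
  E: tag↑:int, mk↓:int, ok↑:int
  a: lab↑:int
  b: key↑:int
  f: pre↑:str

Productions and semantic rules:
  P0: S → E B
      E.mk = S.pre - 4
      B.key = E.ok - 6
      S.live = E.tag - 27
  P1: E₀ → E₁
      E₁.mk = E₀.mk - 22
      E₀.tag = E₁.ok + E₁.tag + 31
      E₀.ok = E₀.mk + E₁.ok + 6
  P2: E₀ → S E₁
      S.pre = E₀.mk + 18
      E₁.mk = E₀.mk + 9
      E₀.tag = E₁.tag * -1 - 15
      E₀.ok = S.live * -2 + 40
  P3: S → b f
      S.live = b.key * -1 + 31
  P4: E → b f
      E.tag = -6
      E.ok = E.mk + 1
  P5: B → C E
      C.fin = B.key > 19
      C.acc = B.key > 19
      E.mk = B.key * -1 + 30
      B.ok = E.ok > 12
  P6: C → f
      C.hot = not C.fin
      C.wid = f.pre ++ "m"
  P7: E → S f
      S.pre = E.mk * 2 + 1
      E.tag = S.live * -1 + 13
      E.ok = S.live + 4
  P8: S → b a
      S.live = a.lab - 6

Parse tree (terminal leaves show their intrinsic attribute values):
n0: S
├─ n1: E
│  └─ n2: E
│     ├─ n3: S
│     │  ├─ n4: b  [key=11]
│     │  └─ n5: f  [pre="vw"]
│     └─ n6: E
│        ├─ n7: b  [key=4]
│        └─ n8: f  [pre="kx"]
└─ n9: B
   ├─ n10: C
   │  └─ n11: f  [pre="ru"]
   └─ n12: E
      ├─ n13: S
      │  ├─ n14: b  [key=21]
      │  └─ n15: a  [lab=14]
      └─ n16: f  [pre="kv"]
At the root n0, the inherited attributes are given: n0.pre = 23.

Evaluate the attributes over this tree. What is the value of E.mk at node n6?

1. n0.pre = 23  [given at root]
2. n1.mk = 19  [S.pre - 4]
3. n2.mk = -3  [E₀.mk - 22]
4. n3.pre = 15  [E₀.mk + 18]
5. n4.key = 11  [terminal]
6. n5.pre = "vw"  [terminal]
7. n3.live = 20  [b.key * -1 + 31]
8. n6.mk = 6  [E₀.mk + 9]
9. n7.key = 4  [terminal]
10. n8.pre = "kx"  [terminal]
11. n6.tag = -6  [-6]
12. n6.ok = 7  [E.mk + 1]
13. n2.tag = -9  [E₁.tag * -1 - 15]
14. n2.ok = 0  [S.live * -2 + 40]
15. n1.tag = 22  [E₁.ok + E₁.tag + 31]
16. n1.ok = 25  [E₀.mk + E₁.ok + 6]
17. n9.key = 19  [E.ok - 6]
18. n10.fin = false  [B.key > 19]
19. n10.acc = false  [B.key > 19]
20. n11.pre = "ru"  [terminal]
21. n10.hot = true  [not C.fin]
22. n10.wid = "rum"  [f.pre ++ "m"]
23. n12.mk = 11  [B.key * -1 + 30]
24. n13.pre = 23  [E.mk * 2 + 1]
25. n14.key = 21  [terminal]
26. n15.lab = 14  [terminal]
27. n13.live = 8  [a.lab - 6]
28. n16.pre = "kv"  [terminal]
29. n12.tag = 5  [S.live * -1 + 13]
30. n12.ok = 12  [S.live + 4]
31. n9.ok = false  [E.ok > 12]
32. n0.live = -5  [E.tag - 27]

6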